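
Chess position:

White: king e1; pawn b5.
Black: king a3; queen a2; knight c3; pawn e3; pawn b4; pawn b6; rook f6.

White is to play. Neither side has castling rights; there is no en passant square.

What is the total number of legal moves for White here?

0

White to move; king on e1.
In check: no.
Legal moves: none.
Count: 0.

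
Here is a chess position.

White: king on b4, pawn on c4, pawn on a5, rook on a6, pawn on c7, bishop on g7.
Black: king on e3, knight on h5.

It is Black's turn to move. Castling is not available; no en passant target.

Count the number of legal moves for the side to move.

11

Black to move; king on e3.
In check: no.
Legal moves: Nxg7, Nf6, Nf4, Ng3, Kf4, Ke4, Kf3, Kd3, Kf2, Ke2, Kd2.
Count: 11.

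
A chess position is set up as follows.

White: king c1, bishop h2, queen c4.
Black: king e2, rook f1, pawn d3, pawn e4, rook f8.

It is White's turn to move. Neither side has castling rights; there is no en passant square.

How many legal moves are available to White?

1

White to move; king on c1.
In check: yes, from the black rook on f1.
Legal moves: Kb2.
Count: 1.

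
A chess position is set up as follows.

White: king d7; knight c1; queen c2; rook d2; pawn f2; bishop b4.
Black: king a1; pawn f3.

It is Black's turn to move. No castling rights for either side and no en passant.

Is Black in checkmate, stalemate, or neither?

Black to move; black king on a1.
In check: no.
King squares — b1: attacked by Qc2; a2: attacked by Nc1; b2: attacked by Qc2.
Legal moves for Black: none.
Not in check and no legal moves → stalemate.

stalemate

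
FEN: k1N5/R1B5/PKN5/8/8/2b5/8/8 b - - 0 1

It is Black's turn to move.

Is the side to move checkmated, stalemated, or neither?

checkmate

Black to move; black king on a8.
In check: yes, from the white rook on a7.
King squares — a7: attacked by Kb6; b7: attacked by Pa6; b8: attacked by Nc6.
Legal moves for Black: none.
In check with no legal moves → checkmate.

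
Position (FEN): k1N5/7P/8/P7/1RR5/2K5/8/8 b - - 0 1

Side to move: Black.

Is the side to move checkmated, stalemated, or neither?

stalemate

Black to move; black king on a8.
In check: no.
King squares — a7: attacked by Nc8; b7: attacked by Rb4; b8: attacked by Rb4.
Legal moves for Black: none.
Not in check and no legal moves → stalemate.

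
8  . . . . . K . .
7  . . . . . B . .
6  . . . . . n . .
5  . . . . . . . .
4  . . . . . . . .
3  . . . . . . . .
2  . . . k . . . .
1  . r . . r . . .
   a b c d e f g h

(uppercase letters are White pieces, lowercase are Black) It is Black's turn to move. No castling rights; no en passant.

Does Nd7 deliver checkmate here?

no

After Nd7: white king on f8; in check: yes, from the black knight on d7.
White has 2 legal replies: Kg8, Kg7.
In check but a legal move exists → not checkmate.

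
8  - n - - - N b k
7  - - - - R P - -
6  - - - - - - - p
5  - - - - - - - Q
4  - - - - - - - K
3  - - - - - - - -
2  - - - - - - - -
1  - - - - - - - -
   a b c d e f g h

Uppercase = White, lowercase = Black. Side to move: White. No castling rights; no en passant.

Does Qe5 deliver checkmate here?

yes

After Qe5: black king on h8; in check: yes, from the white queen on e5.
King squares — g7: attacked by Qe5; h7: attacked by Nf8; g8: own bishop.
Black has no legal moves → checkmate.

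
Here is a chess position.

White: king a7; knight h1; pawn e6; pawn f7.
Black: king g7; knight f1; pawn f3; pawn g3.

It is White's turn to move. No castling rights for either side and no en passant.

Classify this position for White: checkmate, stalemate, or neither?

neither

White to move; white king on a7.
In check: no.
Legal moves for White: Kb8, Ka8, Kb7, Kb6, Ka6, Nxg3, Nf2, f8=Q+, f8=R, f8=B+, f8=N, e7.
White has 12 legal moves and is not in check → neither.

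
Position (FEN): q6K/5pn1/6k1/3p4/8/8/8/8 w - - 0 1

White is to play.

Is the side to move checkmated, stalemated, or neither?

White to move; white king on h8.
In check: yes, from the black queen on a8.
King squares — g7: attacked by Kg6; h7: attacked by Kg6; g8: attacked by Qa8.
Legal moves for White: none.
In check with no legal moves → checkmate.

checkmate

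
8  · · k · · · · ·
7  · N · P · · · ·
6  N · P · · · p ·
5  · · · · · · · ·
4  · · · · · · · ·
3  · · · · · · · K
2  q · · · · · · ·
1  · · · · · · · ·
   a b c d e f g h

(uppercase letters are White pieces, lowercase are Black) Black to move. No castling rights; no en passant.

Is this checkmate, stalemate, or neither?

Black to move; black king on c8.
In check: yes, from the white pawn on d7.
King squares — b7: attacked by Pc6; c7: attacked by Na6; d7: attacked by Pc6; b8: attacked by Na6; d8: attacked by Nb7.
Legal moves for Black: none.
In check with no legal moves → checkmate.

checkmate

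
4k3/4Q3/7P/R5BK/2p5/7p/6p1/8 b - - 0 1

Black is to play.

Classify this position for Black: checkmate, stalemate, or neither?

checkmate

Black to move; black king on e8.
In check: yes, from the white queen on e7.
King squares — d7: attacked by Qe7; e7: attacked by Bg5; f7: attacked by Qe7; d8: attacked by Qe7; f8: attacked by Qe7.
Legal moves for Black: none.
In check with no legal moves → checkmate.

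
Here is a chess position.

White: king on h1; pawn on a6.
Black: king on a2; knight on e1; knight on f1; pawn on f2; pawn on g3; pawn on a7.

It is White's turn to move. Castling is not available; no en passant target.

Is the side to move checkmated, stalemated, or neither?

White to move; white king on h1.
In check: no.
King squares — g1: attacked by Pf2; g2: attacked by Ne1; h2: attacked by Nf1.
Legal moves for White: none.
Not in check and no legal moves → stalemate.

stalemate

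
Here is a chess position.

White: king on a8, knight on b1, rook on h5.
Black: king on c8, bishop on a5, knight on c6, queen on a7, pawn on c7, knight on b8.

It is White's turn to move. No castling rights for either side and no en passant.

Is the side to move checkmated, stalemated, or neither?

checkmate

White to move; white king on a8.
In check: yes, from the black queen on a7.
King squares — a7: attacked by Nc6; b7: attacked by Qa7; b8: attacked by Nc6.
Legal moves for White: none.
In check with no legal moves → checkmate.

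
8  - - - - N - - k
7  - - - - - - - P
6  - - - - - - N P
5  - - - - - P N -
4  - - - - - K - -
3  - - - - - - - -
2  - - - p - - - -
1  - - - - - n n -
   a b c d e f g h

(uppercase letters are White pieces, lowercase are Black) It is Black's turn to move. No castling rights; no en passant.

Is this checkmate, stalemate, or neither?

checkmate

Black to move; black king on h8.
In check: yes, from the white knight on g6.
King squares — g7: attacked by Ph6; h7: attacked by Ng5; g8: attacked by Ph7.
Legal moves for Black: none.
In check with no legal moves → checkmate.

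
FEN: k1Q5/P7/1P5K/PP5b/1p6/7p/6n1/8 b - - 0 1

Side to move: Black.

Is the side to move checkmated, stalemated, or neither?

checkmate

Black to move; black king on a8.
In check: yes, from the white queen on c8.
King squares — a7: attacked by Pb6; b7: attacked by Qc8; b8: attacked by Pa7.
Legal moves for Black: none.
In check with no legal moves → checkmate.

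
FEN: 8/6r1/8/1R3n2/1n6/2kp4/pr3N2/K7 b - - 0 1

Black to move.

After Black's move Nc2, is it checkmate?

yes

After Nc2: white king on a1; in check: yes, from the black knight on c2.
King squares — b1: attacked by Pa2; a2: attacked by Rb2; b2: attacked by Kc3.
White has no legal moves → checkmate.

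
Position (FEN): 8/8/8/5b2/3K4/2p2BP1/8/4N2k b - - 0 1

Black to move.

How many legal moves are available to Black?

2

Black to move; king on h1.
In check: yes, from the white bishop on f3.
Legal moves: Kh2, Kg1.
Count: 2.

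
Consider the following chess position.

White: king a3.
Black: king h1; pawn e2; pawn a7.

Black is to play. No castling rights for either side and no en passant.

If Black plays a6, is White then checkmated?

no

After a6: white king on a3; in check: no.
White is not in check, so this cannot be checkmate.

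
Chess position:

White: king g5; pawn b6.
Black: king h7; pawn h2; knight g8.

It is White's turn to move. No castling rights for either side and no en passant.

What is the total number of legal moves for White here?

6

White to move; king on g5.
In check: no.
Legal moves: Kh5, Kf5, Kh4, Kg4, Kf4, b7.
Count: 6.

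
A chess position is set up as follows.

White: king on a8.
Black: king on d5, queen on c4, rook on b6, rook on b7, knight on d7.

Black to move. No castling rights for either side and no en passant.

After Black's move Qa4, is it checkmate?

yes

After Qa4: white king on a8; in check: yes, from the black queen on a4.
King squares — a7: attacked by Qa4; b7: attacked by Rb6; b8: attacked by Rb7.
White has no legal moves → checkmate.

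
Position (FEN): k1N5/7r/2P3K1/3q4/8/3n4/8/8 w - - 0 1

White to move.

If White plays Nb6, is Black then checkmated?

no

After Nb6: black king on a8; in check: yes, from the white knight on b6.
Black has 2 legal replies: Kb8, Ka7.
In check but a legal move exists → not checkmate.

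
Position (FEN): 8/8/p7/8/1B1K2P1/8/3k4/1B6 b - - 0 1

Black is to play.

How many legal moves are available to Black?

3

Black to move; king on d2.
In check: yes, from the white bishop on b4.
Legal moves: Ke2, Kd1, Kc1.
Count: 3.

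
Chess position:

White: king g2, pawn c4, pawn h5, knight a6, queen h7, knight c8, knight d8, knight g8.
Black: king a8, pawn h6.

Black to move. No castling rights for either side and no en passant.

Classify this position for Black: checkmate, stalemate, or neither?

stalemate

Black to move; black king on a8.
In check: no.
King squares — a7: attacked by Qh7; b7: attacked by Qh7; b8: attacked by Na6.
Legal moves for Black: none.
Not in check and no legal moves → stalemate.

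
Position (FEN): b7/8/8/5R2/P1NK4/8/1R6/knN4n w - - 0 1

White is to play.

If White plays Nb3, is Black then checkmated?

After Nb3: black king on a1; in check: yes, from the white knight on b3.
King squares — b1: own knight; a2: attacked by Rb2; b2: attacked by Nc4.
Black has no legal moves → checkmate.

yes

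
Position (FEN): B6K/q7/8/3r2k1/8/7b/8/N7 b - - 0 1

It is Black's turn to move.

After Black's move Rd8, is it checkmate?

yes

After Rd8: white king on h8; in check: yes, from the black rook on d8.
King squares — g7: attacked by Qa7; h7: attacked by Qa7; g8: attacked by Rd8.
White has no legal moves → checkmate.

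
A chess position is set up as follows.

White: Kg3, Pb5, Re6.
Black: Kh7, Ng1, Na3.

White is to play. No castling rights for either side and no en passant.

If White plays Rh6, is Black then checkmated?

After Rh6: black king on h7; in check: yes, from the white rook on h6.
Black has 3 legal replies: Kg8, Kg7, Kxh6.
In check but a legal move exists → not checkmate.

no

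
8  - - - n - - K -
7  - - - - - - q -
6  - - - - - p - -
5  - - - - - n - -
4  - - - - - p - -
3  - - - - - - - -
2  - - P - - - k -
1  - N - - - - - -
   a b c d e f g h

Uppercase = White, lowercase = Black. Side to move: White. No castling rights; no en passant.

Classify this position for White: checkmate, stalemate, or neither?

checkmate

White to move; white king on g8.
In check: yes, from the black queen on g7.
King squares — f7: attacked by Qg7; g7: attacked by Nf5; h7: attacked by Qg7; f8: attacked by Qg7; h8: attacked by Qg7.
Legal moves for White: none.
In check with no legal moves → checkmate.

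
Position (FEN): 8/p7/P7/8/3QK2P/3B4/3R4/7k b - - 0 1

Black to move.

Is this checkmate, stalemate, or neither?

stalemate

Black to move; black king on h1.
In check: no.
King squares — g1: attacked by Qd4; g2: attacked by Rd2; h2: attacked by Rd2.
Legal moves for Black: none.
Not in check and no legal moves → stalemate.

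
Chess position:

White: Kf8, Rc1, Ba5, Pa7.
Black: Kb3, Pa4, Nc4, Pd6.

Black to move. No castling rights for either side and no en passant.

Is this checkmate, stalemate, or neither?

neither

Black to move; black king on b3.
In check: no.
Legal moves for Black: Nb6, Ne5, Nxa5, Ne3, Na3, Nd2, Nb2, Ka3, Kb2, Ka2, d5, a3.
Black has 12 legal moves and is not in check → neither.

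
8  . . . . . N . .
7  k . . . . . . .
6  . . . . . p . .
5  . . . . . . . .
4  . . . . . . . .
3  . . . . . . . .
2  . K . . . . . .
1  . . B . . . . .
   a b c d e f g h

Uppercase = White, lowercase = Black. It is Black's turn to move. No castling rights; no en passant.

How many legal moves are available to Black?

Black to move; king on a7.
In check: no.
Legal moves: Kb8, Ka8, Kb7, Kb6, Ka6, f5.
Count: 6.

6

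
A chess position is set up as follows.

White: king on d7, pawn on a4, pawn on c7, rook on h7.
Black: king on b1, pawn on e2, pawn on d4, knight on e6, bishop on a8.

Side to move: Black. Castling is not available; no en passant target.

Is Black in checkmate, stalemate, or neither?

neither

Black to move; black king on b1.
In check: no.
Legal moves for Black include: Bb7, Bc6+, Bd5, Be4, Bf3, Bg2, Bh1, Nf8+, Nd8, Ng7, Nxc7, Ng5, Nc5+, Nf4, Kc2, Kb2, Ka2, Kc1, ... (list truncated; more exist).
Black has legal moves and is not in check → neither.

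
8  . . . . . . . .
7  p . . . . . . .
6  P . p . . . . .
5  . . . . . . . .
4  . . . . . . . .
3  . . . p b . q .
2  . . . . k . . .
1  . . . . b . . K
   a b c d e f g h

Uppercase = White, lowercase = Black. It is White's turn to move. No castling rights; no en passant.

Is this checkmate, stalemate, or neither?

White to move; white king on h1.
In check: no.
King squares — g1: attacked by Be3; g2: attacked by Qg3; h2: attacked by Qg3.
Legal moves for White: none.
Not in check and no legal moves → stalemate.

stalemate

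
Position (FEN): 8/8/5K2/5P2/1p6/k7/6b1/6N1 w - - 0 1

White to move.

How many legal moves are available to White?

White to move; king on f6.
In check: no.
Legal moves: Kg7, Kf7, Ke7, Kg6, Ke6, Kg5, Ke5, Nh3, Nf3, Ne2.
Count: 10.

10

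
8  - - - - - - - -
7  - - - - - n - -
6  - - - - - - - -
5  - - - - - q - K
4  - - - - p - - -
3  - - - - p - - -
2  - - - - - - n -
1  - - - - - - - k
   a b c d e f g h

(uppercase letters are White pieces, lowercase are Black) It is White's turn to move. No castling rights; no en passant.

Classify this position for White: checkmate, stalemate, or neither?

White to move; white king on h5.
In check: yes, from the black queen on f5.
King squares — g4: attacked by Qf5; h4: attacked by Ng2; g5: attacked by Qf5; g6: attacked by Qf5; h6: attacked by Nf7.
Legal moves for White: none.
In check with no legal moves → checkmate.

checkmate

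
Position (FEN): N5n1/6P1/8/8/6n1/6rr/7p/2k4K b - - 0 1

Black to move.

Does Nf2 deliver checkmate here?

yes

After Nf2: white king on h1; in check: yes, from the black knight on f2.
King squares — g1: attacked by Ph2; g2: attacked by Rg3; h2: attacked by Rh3.
White has no legal moves → checkmate.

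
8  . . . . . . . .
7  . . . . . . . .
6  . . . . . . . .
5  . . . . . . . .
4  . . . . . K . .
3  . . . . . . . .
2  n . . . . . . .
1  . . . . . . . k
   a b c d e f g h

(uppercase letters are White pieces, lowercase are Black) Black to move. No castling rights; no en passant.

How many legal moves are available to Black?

Black to move; king on h1.
In check: no.
Legal moves: Nb4, Nc3, Nc1, Kh2, Kg2, Kg1.
Count: 6.

6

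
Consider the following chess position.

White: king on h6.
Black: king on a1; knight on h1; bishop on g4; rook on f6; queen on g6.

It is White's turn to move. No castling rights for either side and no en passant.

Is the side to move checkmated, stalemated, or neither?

White to move; white king on h6.
In check: yes, from the black queen on g6.
King squares — g5: attacked by Qg6; h5: attacked by Bg4; g6: attacked by Rf6; g7: attacked by Qg6; h7: attacked by Qg6.
Legal moves for White: none.
In check with no legal moves → checkmate.

checkmate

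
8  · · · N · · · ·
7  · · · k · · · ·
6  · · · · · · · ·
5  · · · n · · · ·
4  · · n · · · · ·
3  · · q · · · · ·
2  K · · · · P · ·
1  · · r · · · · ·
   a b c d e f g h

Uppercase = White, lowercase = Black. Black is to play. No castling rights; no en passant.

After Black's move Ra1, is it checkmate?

After Ra1: white king on a2; in check: yes, from the black rook on a1.
King squares — a1: attacked by Qc3; b1: attacked by Ra1; b2: attacked by Qc3; a3: attacked by Ra1; b3: attacked by Qc3.
White has no legal moves → checkmate.

yes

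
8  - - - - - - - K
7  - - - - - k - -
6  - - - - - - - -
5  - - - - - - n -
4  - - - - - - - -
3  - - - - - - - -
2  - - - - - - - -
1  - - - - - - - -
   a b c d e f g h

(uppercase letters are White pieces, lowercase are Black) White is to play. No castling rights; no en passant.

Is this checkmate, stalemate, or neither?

stalemate

White to move; white king on h8.
In check: no.
King squares — g7: attacked by Kf7; h7: attacked by Ng5; g8: attacked by Kf7.
Legal moves for White: none.
Not in check and no legal moves → stalemate.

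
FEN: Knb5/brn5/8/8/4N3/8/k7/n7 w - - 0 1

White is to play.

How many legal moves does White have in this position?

White to move; king on a8.
In check: yes, from the black knight on c7.
Legal moves: none.
Count: 0.

0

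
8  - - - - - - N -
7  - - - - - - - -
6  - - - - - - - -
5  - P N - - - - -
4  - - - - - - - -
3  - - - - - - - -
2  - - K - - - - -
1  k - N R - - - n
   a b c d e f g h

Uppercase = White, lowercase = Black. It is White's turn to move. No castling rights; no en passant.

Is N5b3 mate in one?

yes

After N5b3: black king on a1; in check: yes, from the white knight on b3.
King squares — b1: attacked by Kc2; a2: attacked by Nc1; b2: attacked by Kc2.
Black has no legal moves → checkmate.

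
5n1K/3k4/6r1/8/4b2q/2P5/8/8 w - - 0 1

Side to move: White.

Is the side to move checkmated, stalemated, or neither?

checkmate

White to move; white king on h8.
In check: yes, from the black queen on h4.
King squares — g7: attacked by Rg6; h7: attacked by Qh4; g8: attacked by Rg6.
Legal moves for White: none.
In check with no legal moves → checkmate.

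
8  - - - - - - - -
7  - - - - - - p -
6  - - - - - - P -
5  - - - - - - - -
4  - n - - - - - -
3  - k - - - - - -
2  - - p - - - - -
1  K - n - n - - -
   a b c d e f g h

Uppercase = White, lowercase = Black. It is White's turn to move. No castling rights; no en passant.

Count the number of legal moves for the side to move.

0

White to move; king on a1.
In check: no.
Legal moves: none.
Count: 0.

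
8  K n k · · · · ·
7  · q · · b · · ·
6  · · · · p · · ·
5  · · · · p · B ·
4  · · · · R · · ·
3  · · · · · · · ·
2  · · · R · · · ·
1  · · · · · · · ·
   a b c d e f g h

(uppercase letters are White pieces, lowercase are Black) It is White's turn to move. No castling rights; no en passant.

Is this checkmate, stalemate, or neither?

checkmate

White to move; white king on a8.
In check: yes, from the black queen on b7.
King squares — a7: attacked by Qb7; b7: attacked by Kc8; b8: attacked by Qb7.
Legal moves for White: none.
In check with no legal moves → checkmate.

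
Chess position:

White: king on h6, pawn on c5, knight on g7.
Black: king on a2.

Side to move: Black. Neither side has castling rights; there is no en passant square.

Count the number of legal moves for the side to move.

Black to move; king on a2.
In check: no.
Legal moves: Kb3, Ka3, Kb2, Kb1, Ka1.
Count: 5.

5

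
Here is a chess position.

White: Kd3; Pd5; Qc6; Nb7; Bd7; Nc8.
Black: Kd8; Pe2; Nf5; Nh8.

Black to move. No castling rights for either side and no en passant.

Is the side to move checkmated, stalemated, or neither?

Black to move; black king on d8.
In check: yes, from the white knight on b7.
King squares — c7: attacked by Qc6; d7: attacked by Qc6; e7: attacked by Nc8; c8: attacked by Qc6; e8: attacked by Bd7.
Legal moves for Black: none.
In check with no legal moves → checkmate.

checkmate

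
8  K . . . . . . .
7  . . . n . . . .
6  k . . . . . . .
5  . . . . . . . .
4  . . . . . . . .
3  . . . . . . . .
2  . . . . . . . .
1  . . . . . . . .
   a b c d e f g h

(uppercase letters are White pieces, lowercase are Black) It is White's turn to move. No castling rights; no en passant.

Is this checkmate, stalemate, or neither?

White to move; white king on a8.
In check: no.
King squares — a7: attacked by Ka6; b7: attacked by Ka6; b8: attacked by Nd7.
Legal moves for White: none.
Not in check and no legal moves → stalemate.

stalemate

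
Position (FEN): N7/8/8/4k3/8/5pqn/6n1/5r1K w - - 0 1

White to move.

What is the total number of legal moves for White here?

White to move; king on h1.
In check: yes, from the black rook on f1.
Legal moves: none.
Count: 0.

0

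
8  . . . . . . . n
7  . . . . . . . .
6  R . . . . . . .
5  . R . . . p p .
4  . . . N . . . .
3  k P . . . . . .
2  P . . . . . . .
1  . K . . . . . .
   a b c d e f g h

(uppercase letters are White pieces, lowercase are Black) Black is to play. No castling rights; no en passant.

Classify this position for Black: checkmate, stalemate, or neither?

Black to move; black king on a3.
In check: yes, from the white rook on a6.
King squares — a2: attacked by Kb1; b2: attacked by Kb1; b3: attacked by Pa2; a4: attacked by Pb3; b4: attacked by Rb5.
Legal moves for Black: none.
In check with no legal moves → checkmate.

checkmate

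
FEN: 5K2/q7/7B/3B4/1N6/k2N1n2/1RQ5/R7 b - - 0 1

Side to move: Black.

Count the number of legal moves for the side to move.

Black to move; king on a3.
In check: yes, from the white rook on a1.
Legal moves: none.
Count: 0.

0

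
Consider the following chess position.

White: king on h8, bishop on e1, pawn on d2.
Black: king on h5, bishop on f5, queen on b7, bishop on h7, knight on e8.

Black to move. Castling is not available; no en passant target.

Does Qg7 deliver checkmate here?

After Qg7: white king on h8; in check: yes, from the black queen on g7.
King squares — g7: attacked by Ne8; h7: attacked by Bf5; g8: attacked by Qg7.
White has no legal moves → checkmate.

yes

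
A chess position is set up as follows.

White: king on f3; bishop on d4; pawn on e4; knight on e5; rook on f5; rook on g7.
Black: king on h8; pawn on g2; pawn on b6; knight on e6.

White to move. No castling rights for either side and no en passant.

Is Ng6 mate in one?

yes

After Ng6: black king on h8; in check: yes, from the white knight on g6.
King squares — g7: attacked by Bd4; h7: attacked by Rg7; g8: attacked by Rg7.
Black has no legal moves → checkmate.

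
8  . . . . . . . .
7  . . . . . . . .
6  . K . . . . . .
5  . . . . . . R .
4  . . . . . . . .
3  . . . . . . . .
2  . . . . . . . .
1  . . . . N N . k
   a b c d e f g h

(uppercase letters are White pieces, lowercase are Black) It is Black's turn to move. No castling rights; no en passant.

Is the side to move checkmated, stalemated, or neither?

Black to move; black king on h1.
In check: no.
King squares — g1: attacked by Rg5; g2: attacked by Ne1; h2: attacked by Nf1.
Legal moves for Black: none.
Not in check and no legal moves → stalemate.

stalemate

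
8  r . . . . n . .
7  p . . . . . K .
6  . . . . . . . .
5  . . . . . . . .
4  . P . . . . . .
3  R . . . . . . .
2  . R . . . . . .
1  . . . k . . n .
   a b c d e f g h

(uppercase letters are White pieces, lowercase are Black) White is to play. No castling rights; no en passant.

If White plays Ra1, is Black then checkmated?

After Ra1: black king on d1; in check: yes, from the white rook on a1.
King squares — c1: attacked by Ra1; e1: attacked by Ra1; c2: attacked by Rb2; d2: attacked by Rb2; e2: attacked by Rb2.
Black has no legal moves → checkmate.

yes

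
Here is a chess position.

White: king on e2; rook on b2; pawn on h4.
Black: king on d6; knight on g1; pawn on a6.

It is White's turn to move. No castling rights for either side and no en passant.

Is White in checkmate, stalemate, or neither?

White to move; white king on e2.
In check: yes, from the black knight on g1.
King squares — d1: available; e1: available; f1: available; d2: available; f2: available; d3: available; e3: available; f3: attacked by Ng1.
Legal moves for White: Ke3, Kd3, Kf2, Kd2, Kf1, Ke1, Kd1.
White is in check but has 7 legal moves → neither.

neither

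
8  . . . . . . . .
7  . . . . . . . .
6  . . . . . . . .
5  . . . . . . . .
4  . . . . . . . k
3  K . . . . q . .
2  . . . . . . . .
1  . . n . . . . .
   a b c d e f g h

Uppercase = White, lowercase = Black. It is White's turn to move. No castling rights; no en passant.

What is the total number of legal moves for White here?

3

White to move; king on a3.
In check: yes, from the black queen on f3.
Legal moves: Kb4, Ka4, Kb2.
Count: 3.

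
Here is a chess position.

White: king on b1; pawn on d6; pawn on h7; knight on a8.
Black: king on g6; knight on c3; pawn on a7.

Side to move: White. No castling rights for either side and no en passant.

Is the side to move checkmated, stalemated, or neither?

White to move; white king on b1.
In check: yes, from the black knight on c3.
Legal moves for White: Kc2, Kb2, Kc1, Ka1.
White is in check but has 4 legal moves → neither.

neither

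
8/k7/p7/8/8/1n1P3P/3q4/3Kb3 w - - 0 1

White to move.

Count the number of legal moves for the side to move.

0

White to move; king on d1.
In check: yes, from the black queen on d2.
Legal moves: none.
Count: 0.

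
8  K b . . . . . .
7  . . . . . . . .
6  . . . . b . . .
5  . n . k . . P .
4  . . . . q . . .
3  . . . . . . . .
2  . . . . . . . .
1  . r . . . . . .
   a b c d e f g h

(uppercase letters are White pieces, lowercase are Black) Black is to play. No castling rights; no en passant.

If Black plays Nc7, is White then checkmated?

After Nc7: white king on a8; in check: yes, from the black knight on c7.
King squares — a7: attacked by Bb8; b7: attacked by Rb1; b8: attacked by Rb1.
White has no legal moves → checkmate.

yes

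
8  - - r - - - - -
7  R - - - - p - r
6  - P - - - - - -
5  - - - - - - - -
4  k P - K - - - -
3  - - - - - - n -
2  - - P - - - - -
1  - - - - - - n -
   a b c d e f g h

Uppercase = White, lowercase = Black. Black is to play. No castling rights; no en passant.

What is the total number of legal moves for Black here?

2

Black to move; king on a4.
In check: yes, from the white rook on a7.
Legal moves: Kb5, Kxb4.
Count: 2.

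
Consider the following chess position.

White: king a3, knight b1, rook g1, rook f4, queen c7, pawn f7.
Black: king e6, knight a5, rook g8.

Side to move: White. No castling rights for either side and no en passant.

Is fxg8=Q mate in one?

After fxg8=Q: black king on e6; in check: yes, from the white queen on g8.
King squares — d5: attacked by Qg8; e5: attacked by Qc7; f5: attacked by Rf4; d6: attacked by Qc7; f6: attacked by Rf4; d7: attacked by Qc7; e7: attacked by Qc7; f7: attacked by Rf4.
Black has no legal moves → checkmate.

yes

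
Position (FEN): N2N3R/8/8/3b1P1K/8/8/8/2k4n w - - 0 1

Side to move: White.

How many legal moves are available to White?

17

White to move; king on h5.
In check: no.
Legal moves: Rg8, Rf8, Re8, Rh7, Rh6, Nf7, Nb7, Ne6, Nc6, Nc7, Nb6, Kh6, Kg6, Kg5, Kh4, Kg4, f6.
Count: 17.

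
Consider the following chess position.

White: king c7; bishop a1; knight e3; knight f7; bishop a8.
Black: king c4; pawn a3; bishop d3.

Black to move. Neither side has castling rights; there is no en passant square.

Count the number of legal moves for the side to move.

Black to move; king on c4.
In check: yes, from the white knight on e3.
Legal moves: Kc5, Kb5, Kb4, Kb3.
Count: 4.

4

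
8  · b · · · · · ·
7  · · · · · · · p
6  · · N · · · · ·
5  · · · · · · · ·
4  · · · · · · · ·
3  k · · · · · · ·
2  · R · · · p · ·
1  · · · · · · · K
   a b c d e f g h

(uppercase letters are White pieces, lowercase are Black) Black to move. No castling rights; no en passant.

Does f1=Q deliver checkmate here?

yes

After f1=Q: white king on h1; in check: yes, from the black queen on f1.
King squares — g1: attacked by Qf1; g2: attacked by Qf1; h2: attacked by Bb8.
White has no legal moves → checkmate.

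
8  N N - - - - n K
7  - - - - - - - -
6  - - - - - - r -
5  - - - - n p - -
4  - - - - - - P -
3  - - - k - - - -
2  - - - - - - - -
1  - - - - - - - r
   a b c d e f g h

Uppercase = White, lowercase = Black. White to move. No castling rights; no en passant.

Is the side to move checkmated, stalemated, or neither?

checkmate

White to move; white king on h8.
In check: yes, from the black rook on h1.
King squares — g7: attacked by Rg6; h7: attacked by Rh1; g8: attacked by Rg6.
Legal moves for White: none.
In check with no legal moves → checkmate.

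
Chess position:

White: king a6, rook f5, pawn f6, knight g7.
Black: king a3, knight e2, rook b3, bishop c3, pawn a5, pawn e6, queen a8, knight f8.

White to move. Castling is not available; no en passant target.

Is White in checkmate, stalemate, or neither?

checkmate

White to move; white king on a6.
In check: yes, from the black queen on a8.
King squares — a5: attacked by Bc3; b5: attacked by Rb3; b6: attacked by Rb3; a7: attacked by Qa8; b7: attacked by Rb3.
Legal moves for White: none.
In check with no legal moves → checkmate.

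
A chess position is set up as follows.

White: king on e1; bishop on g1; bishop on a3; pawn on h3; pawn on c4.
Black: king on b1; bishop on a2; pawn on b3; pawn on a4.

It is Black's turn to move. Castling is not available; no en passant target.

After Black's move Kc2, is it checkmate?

After Kc2: white king on e1; in check: no.
White is not in check, so this cannot be checkmate.

no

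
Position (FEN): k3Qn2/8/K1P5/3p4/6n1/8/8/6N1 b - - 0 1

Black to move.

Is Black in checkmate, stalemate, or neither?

Black to move; black king on a8.
In check: yes, from the white queen on e8.
King squares — a7: attacked by Ka6; b7: attacked by Ka6; b8: attacked by Qe8.
Legal moves for Black: none.
In check with no legal moves → checkmate.

checkmate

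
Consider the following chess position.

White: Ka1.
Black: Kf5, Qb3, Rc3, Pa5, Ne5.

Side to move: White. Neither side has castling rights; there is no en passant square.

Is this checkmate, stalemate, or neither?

White to move; white king on a1.
In check: no.
King squares — b1: attacked by Qb3; a2: attacked by Qb3; b2: attacked by Qb3.
Legal moves for White: none.
Not in check and no legal moves → stalemate.

stalemate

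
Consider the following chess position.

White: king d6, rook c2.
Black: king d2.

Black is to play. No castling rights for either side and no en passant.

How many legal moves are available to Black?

5

Black to move; king on d2.
In check: yes, from the white rook on c2.
Legal moves: Ke3, Kd3, Kxc2, Ke1, Kd1.
Count: 5.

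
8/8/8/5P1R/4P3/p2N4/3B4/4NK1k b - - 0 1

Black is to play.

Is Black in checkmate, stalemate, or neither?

checkmate

Black to move; black king on h1.
In check: yes, from the white rook on h5.
King squares — g1: attacked by Kf1; g2: attacked by Ne1; h2: attacked by Rh5.
Legal moves for Black: none.
In check with no legal moves → checkmate.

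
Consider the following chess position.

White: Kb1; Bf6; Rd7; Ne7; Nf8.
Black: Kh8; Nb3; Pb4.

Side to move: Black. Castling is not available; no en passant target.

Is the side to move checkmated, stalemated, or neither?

checkmate

Black to move; black king on h8.
In check: yes, from the white bishop on f6.
King squares — g7: attacked by Bf6; h7: attacked by Nf8; g8: attacked by Ne7.
Legal moves for Black: none.
In check with no legal moves → checkmate.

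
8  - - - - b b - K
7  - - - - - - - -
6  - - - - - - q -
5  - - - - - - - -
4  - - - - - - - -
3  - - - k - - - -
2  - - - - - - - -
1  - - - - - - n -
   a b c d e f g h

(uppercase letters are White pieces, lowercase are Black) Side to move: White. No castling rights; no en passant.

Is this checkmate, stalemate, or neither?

White to move; white king on h8.
In check: no.
King squares — g7: attacked by Qg6; h7: attacked by Qg6; g8: attacked by Qg6.
Legal moves for White: none.
Not in check and no legal moves → stalemate.

stalemate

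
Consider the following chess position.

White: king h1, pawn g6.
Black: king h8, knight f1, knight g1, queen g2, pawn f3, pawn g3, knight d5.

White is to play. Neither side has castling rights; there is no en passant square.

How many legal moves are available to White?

White to move; king on h1.
In check: yes, from the black queen on g2.
Legal moves: none.
Count: 0.

0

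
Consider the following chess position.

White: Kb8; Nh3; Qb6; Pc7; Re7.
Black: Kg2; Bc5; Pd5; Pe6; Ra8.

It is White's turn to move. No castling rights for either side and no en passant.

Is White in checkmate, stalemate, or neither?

White to move; white king on b8.
In check: yes, from the black rook on a8.
Legal moves for White: Kxa8, Kb7.
White is in check but has 2 legal moves → neither.

neither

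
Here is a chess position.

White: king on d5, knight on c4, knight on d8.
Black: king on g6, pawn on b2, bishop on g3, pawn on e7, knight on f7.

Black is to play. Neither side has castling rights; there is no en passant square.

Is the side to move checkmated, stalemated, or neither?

neither

Black to move; black king on g6.
In check: no.
Legal moves for Black include: Nh8, Nxd8, Nh6, Nd6, Ng5, Ne5, Kh7, Kg7, Kh6, Kf6, Kh5, Kg5, Kf5, Bb8, Bc7, Bd6, Be5, Bh4, ... (list truncated; more exist).
Black has legal moves and is not in check → neither.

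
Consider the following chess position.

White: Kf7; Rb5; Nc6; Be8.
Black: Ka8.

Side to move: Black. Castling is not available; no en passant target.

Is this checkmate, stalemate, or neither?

Black to move; black king on a8.
In check: no.
King squares — a7: attacked by Nc6; b7: attacked by Rb5; b8: attacked by Rb5.
Legal moves for Black: none.
Not in check and no legal moves → stalemate.

stalemate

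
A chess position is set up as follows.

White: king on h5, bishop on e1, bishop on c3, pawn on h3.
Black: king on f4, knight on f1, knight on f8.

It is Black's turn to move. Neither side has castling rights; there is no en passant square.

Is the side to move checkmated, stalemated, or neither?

Black to move; black king on f4.
In check: no.
Legal moves for Black: Nh7, Nd7, Ng6, Ne6, Kf5, Ke4, Kf3, Ke3, Ng3+, Ne3, Nh2, Nd2.
Black has 12 legal moves and is not in check → neither.

neither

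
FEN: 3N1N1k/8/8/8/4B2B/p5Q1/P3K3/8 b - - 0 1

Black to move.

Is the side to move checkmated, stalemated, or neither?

stalemate

Black to move; black king on h8.
In check: no.
King squares — g7: attacked by Qg3; h7: attacked by Be4; g8: attacked by Qg3.
Legal moves for Black: none.
Not in check and no legal moves → stalemate.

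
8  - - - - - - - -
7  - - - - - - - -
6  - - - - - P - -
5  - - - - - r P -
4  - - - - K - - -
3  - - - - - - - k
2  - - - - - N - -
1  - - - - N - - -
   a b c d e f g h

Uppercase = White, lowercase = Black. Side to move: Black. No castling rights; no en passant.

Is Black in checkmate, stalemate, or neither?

Black to move; black king on h3.
In check: yes, from the white knight on f2.
King squares — g2: attacked by Ne1; h2: available; g3: available; g4: attacked by Nf2; h4: available.
Legal moves for Black: Kh4, Kg3, Kh2, Rxf2.
Black is in check but has 4 legal moves → neither.

neither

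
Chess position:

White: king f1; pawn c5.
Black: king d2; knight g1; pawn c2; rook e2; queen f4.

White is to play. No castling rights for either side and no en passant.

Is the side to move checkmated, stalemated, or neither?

White to move; white king on f1.
In check: yes, from the black queen on f4.
Legal moves for White: Kxg1.
White is in check but has 1 legal move → neither.

neither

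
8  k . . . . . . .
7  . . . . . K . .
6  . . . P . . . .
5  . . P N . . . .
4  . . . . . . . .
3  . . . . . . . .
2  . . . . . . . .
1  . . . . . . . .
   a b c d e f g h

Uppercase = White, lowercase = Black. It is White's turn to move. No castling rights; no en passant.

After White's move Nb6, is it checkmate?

After Nb6: black king on a8; in check: yes, from the white knight on b6.
Black has 3 legal replies: Kb8, Kb7, Ka7.
In check but a legal move exists → not checkmate.

no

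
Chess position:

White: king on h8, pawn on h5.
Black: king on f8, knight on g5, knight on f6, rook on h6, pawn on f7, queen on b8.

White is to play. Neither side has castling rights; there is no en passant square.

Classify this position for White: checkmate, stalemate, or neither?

White to move; white king on h8.
In check: yes, from the black rook on h6.
King squares — g7: attacked by Kf8; h7: attacked by Ng5; g8: attacked by Nf6.
Legal moves for White: none.
In check with no legal moves → checkmate.

checkmate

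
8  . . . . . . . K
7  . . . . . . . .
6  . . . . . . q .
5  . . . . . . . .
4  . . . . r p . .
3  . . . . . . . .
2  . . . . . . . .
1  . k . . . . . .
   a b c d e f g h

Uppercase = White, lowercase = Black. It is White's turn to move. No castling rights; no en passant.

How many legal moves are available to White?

0

White to move; king on h8.
In check: no.
Legal moves: none.
Count: 0.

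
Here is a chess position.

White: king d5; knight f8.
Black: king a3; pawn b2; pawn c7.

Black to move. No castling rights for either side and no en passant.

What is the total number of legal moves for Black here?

Black to move; king on a3.
In check: no.
Legal moves: Kb4, Ka4, Kb3, Ka2, c6+, b1=Q, b1=R, b1=B, b1=N, c5.
Count: 10.

10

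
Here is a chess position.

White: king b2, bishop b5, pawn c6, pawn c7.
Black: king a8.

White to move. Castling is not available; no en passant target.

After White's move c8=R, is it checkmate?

After c8=R: black king on a8; in check: yes, from the white rook on c8.
Black has 1 legal reply: Ka7.
In check but a legal move exists → not checkmate.

no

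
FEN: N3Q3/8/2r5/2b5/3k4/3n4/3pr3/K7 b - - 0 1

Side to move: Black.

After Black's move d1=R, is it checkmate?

yes

After d1=R: white king on a1; in check: yes, from the black rook on d1.
King squares — b1: attacked by Rd1; a2: attacked by Re2; b2: attacked by Re2.
White has no legal moves → checkmate.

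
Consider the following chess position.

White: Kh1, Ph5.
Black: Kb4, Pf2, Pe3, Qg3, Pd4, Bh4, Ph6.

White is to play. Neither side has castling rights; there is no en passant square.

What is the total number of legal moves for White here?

White to move; king on h1.
In check: no.
Legal moves: none.
Count: 0.

0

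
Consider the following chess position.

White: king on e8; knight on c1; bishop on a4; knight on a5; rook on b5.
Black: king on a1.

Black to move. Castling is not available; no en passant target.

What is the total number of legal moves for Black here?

Black to move; king on a1.
In check: no.
Legal moves: none.
Count: 0.

0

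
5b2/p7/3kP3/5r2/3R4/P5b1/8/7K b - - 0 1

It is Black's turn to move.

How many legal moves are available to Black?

Black to move; king on d6.
In check: yes, from the white rook on d4.
Legal moves: Ke7, Kc7, Kxe6, Kc6, Ke5, Kc5, Rd5.
Count: 7.

7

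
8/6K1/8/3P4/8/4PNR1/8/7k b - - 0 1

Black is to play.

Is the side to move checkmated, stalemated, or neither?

stalemate

Black to move; black king on h1.
In check: no.
King squares — g1: attacked by Nf3; g2: attacked by Rg3; h2: attacked by Nf3.
Legal moves for Black: none.
Not in check and no legal moves → stalemate.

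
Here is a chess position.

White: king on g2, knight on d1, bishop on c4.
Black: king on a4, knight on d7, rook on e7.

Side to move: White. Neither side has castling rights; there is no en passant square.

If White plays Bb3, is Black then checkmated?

After Bb3: black king on a4; in check: yes, from the white bishop on b3.
Black has 5 legal replies: Kb5, Ka5, Kb4, Kxb3, Ka3.
In check but a legal move exists → not checkmate.

no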